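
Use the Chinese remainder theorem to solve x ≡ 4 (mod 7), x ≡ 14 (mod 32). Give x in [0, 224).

46

Write x = 4 + 7·k. Then 7·k ≡ 14 − 4 ≡ 10 (mod 32).
Need 7⁻¹ mod 32. Extended Euclid on (32, 7):
32 = 4*7 + 4
7 = 1*4 + 3
4 = 1*3 + 1
3 = 3*1 + 0
Back-substitute:
1 = 4 − 3
1 = −7 + 2·4
1 = 2·32 − 9·7
7⁻¹ ≡ 23 (mod 32), so k ≡ 23·10 ≡ 6 (mod 32).
x = 4 + 7·6 = 46.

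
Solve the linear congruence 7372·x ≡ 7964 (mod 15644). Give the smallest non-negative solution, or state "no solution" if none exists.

1060

First find gcd(7372, 15644):
15644 = 2·7372 + 900
7372 = 8·900 + 172
900 = 5·172 + 40
172 = 4·40 + 12
40 = 3·12 + 4
12 = 3·4 + 0
gcd = 4 and 4 | 7964, so solutions exist. Divide through by 4: 1843x ≡ 1991 (mod 3911).
Now find 1843⁻¹ mod 3911:
3911 = 2·1843 + 225
1843 = 8·225 + 43
225 = 5·43 + 10
43 = 4·10 + 3
10 = 3·3 + 1
3 = 3·1 + 0
Back-substitute:
1 = 10 − 3·3
1 = −3·43 + 13·10
1 = 13·225 − 68·43
1 = −68·1843 + 557·225
1 = 557·3911 − 1182·1843
So 1843·(-1182) ≡ 1 (mod 3911), i.e. 1843⁻¹ ≡ 2729.
Then x ≡ 2729·1991 ≡ 1060 (mod 3911); the smallest non-negative solution is x = 1060.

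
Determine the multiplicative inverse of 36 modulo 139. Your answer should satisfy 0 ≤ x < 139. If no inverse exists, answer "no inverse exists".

Run Euclid on (139, 36):
139 = 3×36 + 31
36 = 1×31 + 5
31 = 6×5 + 1
5 = 5×1 + 0
Since gcd(36, 139) = 1, back-substitute to write 1 as a combination:
1 = 31 − 6·5
1 = −6·36 + 7·31
1 = 7·139 − 27·36
So 36·(-27) ≡ 1 (mod 139), and -27 ≡ 112 (mod 139).

112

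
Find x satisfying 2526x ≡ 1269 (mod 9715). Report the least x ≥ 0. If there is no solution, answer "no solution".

8804

First find gcd(2526, 9715):
9715 = 3*2526 + 2137
2526 = 1*2137 + 389
2137 = 5*389 + 192
389 = 2*192 + 5
192 = 38*5 + 2
5 = 2*2 + 1
2 = 2*1 + 0
gcd = 1, so a unique solution mod 9715 exists.
Back-substitute for the Bézout coefficients:
1 = 5 − 2·2
1 = −2·192 + 77·5
1 = 77·389 − 156·192
1 = −156·2137 + 857·389
1 = 857·2526 − 1013·2137
1 = −1013·9715 + 3896·2526
So 2526·(3896) ≡ 1 (mod 9715), giving 2526⁻¹ ≡ 3896.
x ≡ 2526⁻¹·1269 ≡ 3896·1269 ≡ 8804 (mod 9715).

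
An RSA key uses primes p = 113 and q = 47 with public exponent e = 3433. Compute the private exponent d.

φ(n) = (p−1)(q−1) = 112·46 = 5152.
Need d with 3433·d ≡ 1 (mod 5152). Apply the extended Euclidean algorithm:
5152 = 1·3433 + 1719
3433 = 1·1719 + 1714
1719 = 1·1714 + 5
1714 = 342·5 + 4
5 = 1·4 + 1
4 = 4·1 + 0
Back-substitute:
1 = 5 − 4
1 = −1714 + 343·5
1 = 343·1719 − 344·1714
1 = −344·3433 + 687·1719
1 = 687·5152 − 1031·3433
So 3433·(-1031) ≡ 1 (mod 5152), hence d ≡ -1031 ≡ 4121 (mod 5152).

4121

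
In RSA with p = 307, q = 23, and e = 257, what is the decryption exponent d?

5789

φ(n) = (p−1)(q−1) = 306·22 = 6732.
Need d with 257·d ≡ 1 (mod 6732). Apply the extended Euclidean algorithm:
6732 = 26·257 + 50
257 = 5·50 + 7
50 = 7·7 + 1
7 = 7·1 + 0
Back-substitute:
1 = 50 − 7·7
1 = −7·257 + 36·50
1 = 36·6732 − 943·257
So 257·(-943) ≡ 1 (mod 6732), hence d ≡ -943 ≡ 5789 (mod 6732).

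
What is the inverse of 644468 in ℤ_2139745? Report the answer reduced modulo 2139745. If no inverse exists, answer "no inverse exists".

Run Euclid on (2139745, 644468):
2139745 = 3×644468 + 206341
644468 = 3×206341 + 25445
206341 = 8×25445 + 2781
25445 = 9×2781 + 416
2781 = 6×416 + 285
416 = 1×285 + 131
285 = 2×131 + 23
131 = 5×23 + 16
23 = 1×16 + 7
16 = 2×7 + 2
7 = 3×2 + 1
2 = 2×1 + 0
Since gcd(644468, 2139745) = 1, back-substitute to write 1 as a combination:
1 = 7 − 3·2
1 = −3·16 + 7·7
1 = 7·23 − 10·16
1 = −10·131 + 57·23
1 = 57·285 − 124·131
1 = −124·416 + 181·285
1 = 181·2781 − 1210·416
1 = −1210·25445 + 11071·2781
1 = 11071·206341 − 89778·25445
1 = −89778·644468 + 280405·206341
1 = 280405·2139745 − 930993·644468
So 644468·(-930993) ≡ 1 (mod 2139745), and -930993 ≡ 1208752 (mod 2139745).

1208752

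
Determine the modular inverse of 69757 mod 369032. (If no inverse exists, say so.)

Apply the Euclidean algorithm to 369032 and 69757:
369032 = 5·69757 + 20247
69757 = 3·20247 + 9016
20247 = 2·9016 + 2215
9016 = 4·2215 + 156
2215 = 14·156 + 31
156 = 5·31 + 1
31 = 31·1 + 0
Since gcd(69757, 369032) = 1, back-substitute to write 1 as a combination:
1 = 156 − 5·31
1 = −5·2215 + 71·156
1 = 71·9016 − 289·2215
1 = −289·20247 + 649·9016
1 = 649·69757 − 2236·20247
1 = −2236·369032 + 11829·69757
So 69757·11829 ≡ 1 (mod 369032).

11829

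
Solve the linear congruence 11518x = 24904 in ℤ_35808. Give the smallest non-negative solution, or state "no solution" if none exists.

16588

First find gcd(11518, 35808):
35808 = 3*11518 + 1254
11518 = 9*1254 + 232
1254 = 5*232 + 94
232 = 2*94 + 44
94 = 2*44 + 6
44 = 7*6 + 2
6 = 3*2 + 0
gcd = 2 and 2 | 24904, so solutions exist. Divide through by 2: 5759x ≡ 12452 (mod 17904).
Now find 5759⁻¹ mod 17904:
17904 = 3·5759 + 627
5759 = 9·627 + 116
627 = 5·116 + 47
116 = 2·47 + 22
47 = 2·22 + 3
22 = 7·3 + 1
3 = 3·1 + 0
Back-substitute:
1 = 22 − 7·3
1 = −7·47 + 15·22
1 = 15·116 − 37·47
1 = −37·627 + 200·116
1 = 200·5759 − 1837·627
1 = −1837·17904 + 5711·5759
So 5759⁻¹ ≡ 5711 (mod 17904).
Then x ≡ 5711·12452 ≡ 16588 (mod 17904); the smallest non-negative solution is x = 16588.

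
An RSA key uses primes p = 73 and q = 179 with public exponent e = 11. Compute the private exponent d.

φ(n) = (p−1)(q−1) = 72·178 = 12816.
Need d with 11·d ≡ 1 (mod 12816). Apply the extended Euclidean algorithm:
12816 = 1165·11 + 1
11 = 11·1 + 0
Back-substitute:
1 = 12816 − 1165·11
So 11·(-1165) ≡ 1 (mod 12816), hence d ≡ -1165 ≡ 11651 (mod 12816).

11651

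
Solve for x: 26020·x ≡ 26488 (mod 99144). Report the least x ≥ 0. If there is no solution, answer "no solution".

First find gcd(26020, 99144):
99144 = 3*26020 + 21084
26020 = 1*21084 + 4936
21084 = 4*4936 + 1340
4936 = 3*1340 + 916
1340 = 1*916 + 424
916 = 2*424 + 68
424 = 6*68 + 16
68 = 4*16 + 4
16 = 4*4 + 0
gcd = 4 and 4 | 26488, so solutions exist. Divide through by 4: 6505x ≡ 6622 (mod 24786).
Now find 6505⁻¹ mod 24786:
24786 = 3×6505 + 5271
6505 = 1×5271 + 1234
5271 = 4×1234 + 335
1234 = 3×335 + 229
335 = 1×229 + 106
229 = 2×106 + 17
106 = 6×17 + 4
17 = 4×4 + 1
4 = 4×1 + 0
Back-substitute:
1 = 17 − 4·4
1 = −4·106 + 25·17
1 = 25·229 − 54·106
1 = −54·335 + 79·229
1 = 79·1234 − 291·335
1 = −291·5271 + 1243·1234
1 = 1243·6505 − 1534·5271
1 = −1534·24786 + 5845·6505
So 6505⁻¹ ≡ 5845 (mod 24786).
Then x ≡ 5845·6622 ≡ 14644 (mod 24786); the smallest non-negative solution is x = 14644.

14644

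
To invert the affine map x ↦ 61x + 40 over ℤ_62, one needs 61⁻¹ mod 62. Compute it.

Extended Euclidean algorithm:
62 = 1*61 + 1
61 = 61*1 + 0
Since gcd(61, 62) = 1, back-substitute to write 1 as a combination:
1 = 62 − 61
So 61·(-1) ≡ 1 (mod 62), and -1 ≡ 61 (mod 62).

61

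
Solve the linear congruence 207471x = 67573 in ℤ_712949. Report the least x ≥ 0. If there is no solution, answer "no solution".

First find gcd(207471, 712949):
712949 = 3*207471 + 90536
207471 = 2*90536 + 26399
90536 = 3*26399 + 11339
26399 = 2*11339 + 3721
11339 = 3*3721 + 176
3721 = 21*176 + 25
176 = 7*25 + 1
25 = 25*1 + 0
gcd = 1, so a unique solution mod 712949 exists.
Back-substitute for the Bézout coefficients:
1 = 176 − 7·25
1 = −7·3721 + 148·176
1 = 148·11339 − 451·3721
1 = −451·26399 + 1050·11339
1 = 1050·90536 − 3601·26399
1 = −3601·207471 + 8252·90536
1 = 8252·712949 − 28357·207471
So 207471·(-28357) ≡ 1 (mod 712949), giving 207471⁻¹ ≡ 684592.
x ≡ 207471⁻¹·67573 ≡ 684592·67573 ≡ 239351 (mod 712949).

239351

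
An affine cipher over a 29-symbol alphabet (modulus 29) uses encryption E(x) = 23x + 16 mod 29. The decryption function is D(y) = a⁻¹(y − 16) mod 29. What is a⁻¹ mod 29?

24

Run Euclid on (29, 23):
29 = 1×23 + 6
23 = 3×6 + 5
6 = 1×5 + 1
5 = 5×1 + 0
Since gcd(23, 29) = 1, back-substitute to write 1 as a combination:
1 = 6 − 5
1 = −23 + 4·6
1 = 4·29 − 5·23
Hence 23⁻¹ ≡ -5 ≡ 24 (mod 29).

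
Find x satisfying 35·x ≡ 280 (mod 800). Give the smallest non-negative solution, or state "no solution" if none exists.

First find gcd(35, 800):
800 = 22×35 + 30
35 = 1×30 + 5
30 = 6×5 + 0
gcd = 5 and 5 | 280, so solutions exist. Divide through by 5: 7x ≡ 56 (mod 160).
Now find 7⁻¹ mod 160:
160 = 22*7 + 6
7 = 1*6 + 1
6 = 6*1 + 0
Back-substitute:
1 = 7 − 6
1 = −160 + 23·7
So 7⁻¹ ≡ 23 (mod 160).
Then x ≡ 23·56 ≡ 8 (mod 160); the smallest non-negative solution is x = 8.

8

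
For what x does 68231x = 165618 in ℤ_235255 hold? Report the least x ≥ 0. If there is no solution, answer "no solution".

24493

First find gcd(68231, 235255):
235255 = 3·68231 + 30562
68231 = 2·30562 + 7107
30562 = 4·7107 + 2134
7107 = 3·2134 + 705
2134 = 3·705 + 19
705 = 37·19 + 2
19 = 9·2 + 1
2 = 2·1 + 0
gcd = 1, so a unique solution mod 235255 exists.
Back-substitute for the Bézout coefficients:
1 = 19 − 9·2
1 = −9·705 + 334·19
1 = 334·2134 − 1011·705
1 = −1011·7107 + 3367·2134
1 = 3367·30562 − 14479·7107
1 = −14479·68231 + 32325·30562
1 = 32325·235255 − 111454·68231
So 68231·(-111454) ≡ 1 (mod 235255), giving 68231⁻¹ ≡ 123801.
x ≡ 68231⁻¹·165618 ≡ 123801·165618 ≡ 24493 (mod 235255).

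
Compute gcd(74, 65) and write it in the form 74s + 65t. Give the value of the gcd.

1

Euclidean algorithm:
74 = 1·65 + 9
65 = 7·9 + 2
9 = 4·2 + 1
2 = 2·1 + 0
gcd(74, 65) = 1.
Working backward:
1 = 9 − 4·2
1 = −4·65 + 29·9
1 = 29·74 − 33·65
So 1 = (29)·74 + (-33)·65.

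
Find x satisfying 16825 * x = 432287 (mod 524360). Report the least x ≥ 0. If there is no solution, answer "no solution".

no solution

gcd(16825, 524360):
524360 = 31*16825 + 2785
16825 = 6*2785 + 115
2785 = 24*115 + 25
115 = 4*25 + 15
25 = 1*15 + 10
15 = 1*10 + 5
10 = 2*5 + 0
gcd = 5, but 5 ∤ 432287, so the congruence has no solution.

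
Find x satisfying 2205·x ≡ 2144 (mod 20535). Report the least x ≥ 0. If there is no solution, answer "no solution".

no solution

gcd(2205, 20535):
20535 = 9*2205 + 690
2205 = 3*690 + 135
690 = 5*135 + 15
135 = 9*15 + 0
gcd = 15, but 15 ∤ 2144, so the congruence has no solution.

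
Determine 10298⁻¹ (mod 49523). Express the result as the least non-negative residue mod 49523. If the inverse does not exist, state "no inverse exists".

Apply the Euclidean algorithm to 49523 and 10298:
49523 = 4·10298 + 8331
10298 = 1·8331 + 1967
8331 = 4·1967 + 463
1967 = 4·463 + 115
463 = 4·115 + 3
115 = 38·3 + 1
3 = 3·1 + 0
gcd = 1, so the inverse exists. Back-substitute:
1 = 115 − 38·3
1 = −38·463 + 153·115
1 = 153·1967 − 650·463
1 = −650·8331 + 2753·1967
1 = 2753·10298 − 3403·8331
1 = −3403·49523 + 16365·10298
So 10298·16365 ≡ 1 (mod 49523).

16365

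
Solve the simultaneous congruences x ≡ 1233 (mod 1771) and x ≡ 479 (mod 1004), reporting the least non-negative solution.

Write x = 1233 + 1771·k. Then 1771·k ≡ 479 − 1233 ≡ 250 (mod 1004).
Need 1771⁻¹ mod 1004. Extended Euclid on (1004, 767):
1004 = 1·767 + 237
767 = 3·237 + 56
237 = 4·56 + 13
56 = 4·13 + 4
13 = 3·4 + 1
4 = 4·1 + 0
Back-substitute:
1 = 13 − 3·4
1 = −3·56 + 13·13
1 = 13·237 − 55·56
1 = −55·767 + 178·237
1 = 178·1004 − 233·767
1771⁻¹ ≡ 771 (mod 1004), so k ≡ 771·250 ≡ 986 (mod 1004).
x = 1233 + 1771·986 = 1747439.

1747439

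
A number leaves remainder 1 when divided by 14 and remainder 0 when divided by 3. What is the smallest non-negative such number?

Write x = 1 + 14·k. Then 14·k ≡ 0 − 1 ≡ 2 (mod 3).
Need 14⁻¹ mod 3. Extended Euclid on (3, 2):
3 = 1*2 + 1
2 = 2*1 + 0
Back-substitute:
1 = 3 − 2
14⁻¹ ≡ 2 (mod 3), so k ≡ 2·2 ≡ 1 (mod 3).
x = 1 + 14·1 = 15.

15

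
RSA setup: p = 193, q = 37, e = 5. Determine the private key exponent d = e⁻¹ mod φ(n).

φ(n) = (p−1)(q−1) = 192·36 = 6912.
Need d with 5·d ≡ 1 (mod 6912). Apply the extended Euclidean algorithm:
6912 = 1382·5 + 2
5 = 2·2 + 1
2 = 2·1 + 0
Back-substitute:
1 = 5 − 2·2
1 = −2·6912 + 2765·5
So 5·2765 ≡ 1 (mod 6912), hence d = 2765.

2765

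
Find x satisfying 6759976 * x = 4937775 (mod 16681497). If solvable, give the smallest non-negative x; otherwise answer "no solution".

First find gcd(6759976, 16681497):
16681497 = 2·6759976 + 3161545
6759976 = 2·3161545 + 436886
3161545 = 7·436886 + 103343
436886 = 4·103343 + 23514
103343 = 4·23514 + 9287
23514 = 2·9287 + 4940
9287 = 1·4940 + 4347
4940 = 1·4347 + 593
4347 = 7·593 + 196
593 = 3·196 + 5
196 = 39·5 + 1
5 = 5·1 + 0
gcd = 1, so a unique solution mod 16681497 exists.
Back-substitute for the Bézout coefficients:
1 = 196 − 39·5
1 = −39·593 + 118·196
1 = 118·4347 − 865·593
1 = −865·4940 + 983·4347
1 = 983·9287 − 1848·4940
1 = −1848·23514 + 4679·9287
1 = 4679·103343 − 20564·23514
1 = −20564·436886 + 86935·103343
1 = 86935·3161545 − 629109·436886
1 = −629109·6759976 + 1345153·3161545
1 = 1345153·16681497 − 3319415·6759976
So 6759976·(-3319415) ≡ 1 (mod 16681497), giving 6759976⁻¹ ≡ 13362082.
x ≡ 6759976⁻¹·4937775 ≡ 13362082·4937775 ≡ 13927701 (mod 16681497).

13927701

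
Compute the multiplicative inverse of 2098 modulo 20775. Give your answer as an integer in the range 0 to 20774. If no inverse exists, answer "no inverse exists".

Extended Euclidean algorithm:
20775 = 9·2098 + 1893
2098 = 1·1893 + 205
1893 = 9·205 + 48
205 = 4·48 + 13
48 = 3·13 + 9
13 = 1·9 + 4
9 = 2·4 + 1
4 = 4·1 + 0
Since gcd(2098, 20775) = 1, back-substitute to write 1 as a combination:
1 = 9 − 2·4
1 = −2·13 + 3·9
1 = 3·48 − 11·13
1 = −11·205 + 47·48
1 = 47·1893 − 434·205
1 = −434·2098 + 481·1893
1 = 481·20775 − 4763·2098
So 2098·(-4763) ≡ 1 (mod 20775), and -4763 ≡ 16012 (mod 20775).

16012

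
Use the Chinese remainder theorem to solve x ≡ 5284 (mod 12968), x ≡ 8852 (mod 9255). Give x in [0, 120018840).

Write x = 5284 + 12968·k. Then 12968·k ≡ 8852 − 5284 ≡ 3568 (mod 9255).
Need 12968⁻¹ mod 9255. Extended Euclid on (9255, 3713):
9255 = 2·3713 + 1829
3713 = 2·1829 + 55
1829 = 33·55 + 14
55 = 3·14 + 13
14 = 1·13 + 1
13 = 13·1 + 0
Back-substitute:
1 = 14 − 13
1 = −55 + 4·14
1 = 4·1829 − 133·55
1 = −133·3713 + 270·1829
1 = 270·9255 − 673·3713
12968⁻¹ ≡ 8582 (mod 9255), so k ≡ 8582·3568 ≡ 5036 (mod 9255).
x = 5284 + 12968·5036 = 65312132.

65312132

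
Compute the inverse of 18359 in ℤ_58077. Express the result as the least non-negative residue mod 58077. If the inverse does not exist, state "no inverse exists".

Extended Euclidean algorithm:
58077 = 3*18359 + 3000
18359 = 6*3000 + 359
3000 = 8*359 + 128
359 = 2*128 + 103
128 = 1*103 + 25
103 = 4*25 + 3
25 = 8*3 + 1
3 = 3*1 + 0
Since gcd(18359, 58077) = 1, back-substitute to write 1 as a combination:
1 = 25 − 8·3
1 = −8·103 + 33·25
1 = 33·128 − 41·103
1 = −41·359 + 115·128
1 = 115·3000 − 961·359
1 = −961·18359 + 5881·3000
1 = 5881·58077 − 18604·18359
So 18359·(-18604) ≡ 1 (mod 58077), and -18604 ≡ 39473 (mod 58077).

39473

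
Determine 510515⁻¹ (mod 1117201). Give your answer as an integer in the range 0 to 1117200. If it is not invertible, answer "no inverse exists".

Run Euclid on (1117201, 510515):
1117201 = 2×510515 + 96171
510515 = 5×96171 + 29660
96171 = 3×29660 + 7191
29660 = 4×7191 + 896
7191 = 8×896 + 23
896 = 38×23 + 22
23 = 1×22 + 1
22 = 22×1 + 0
The gcd is 1. Working backward:
1 = 23 − 22
1 = −896 + 39·23
1 = 39·7191 − 313·896
1 = −313·29660 + 1291·7191
1 = 1291·96171 − 4186·29660
1 = −4186·510515 + 22221·96171
1 = 22221·1117201 − 48628·510515
So 510515·(-48628) ≡ 1 (mod 1117201), and -48628 ≡ 1068573 (mod 1117201).

1068573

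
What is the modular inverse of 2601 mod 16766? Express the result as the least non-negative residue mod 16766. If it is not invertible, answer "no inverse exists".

Apply the Euclidean algorithm to 16766 and 2601:
16766 = 6·2601 + 1160
2601 = 2·1160 + 281
1160 = 4·281 + 36
281 = 7·36 + 29
36 = 1·29 + 7
29 = 4·7 + 1
7 = 7·1 + 0
The gcd is 1. Working backward:
1 = 29 − 4·7
1 = −4·36 + 5·29
1 = 5·281 − 39·36
1 = −39·1160 + 161·281
1 = 161·2601 − 361·1160
1 = −361·16766 + 2327·2601
So 2601·2327 ≡ 1 (mod 16766).

2327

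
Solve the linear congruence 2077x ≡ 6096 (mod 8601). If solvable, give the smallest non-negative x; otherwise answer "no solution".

First find gcd(2077, 8601):
8601 = 4×2077 + 293
2077 = 7×293 + 26
293 = 11×26 + 7
26 = 3×7 + 5
7 = 1×5 + 2
5 = 2×2 + 1
2 = 2×1 + 0
gcd = 1, so a unique solution mod 8601 exists.
Back-substitute for the Bézout coefficients:
1 = 5 − 2·2
1 = −2·7 + 3·5
1 = 3·26 − 11·7
1 = −11·293 + 124·26
1 = 124·2077 − 879·293
1 = −879·8601 + 3640·2077
So 2077·(3640) ≡ 1 (mod 8601), giving 2077⁻¹ ≡ 3640.
x ≡ 2077⁻¹·6096 ≡ 3640·6096 ≡ 7461 (mod 8601).

7461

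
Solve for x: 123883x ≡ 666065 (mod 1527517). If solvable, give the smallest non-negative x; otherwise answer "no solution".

424341

First find gcd(123883, 1527517):
1527517 = 12*123883 + 40921
123883 = 3*40921 + 1120
40921 = 36*1120 + 601
1120 = 1*601 + 519
601 = 1*519 + 82
519 = 6*82 + 27
82 = 3*27 + 1
27 = 27*1 + 0
gcd = 1, so a unique solution mod 1527517 exists.
Back-substitute for the Bézout coefficients:
1 = 82 − 3·27
1 = −3·519 + 19·82
1 = 19·601 − 22·519
1 = −22·1120 + 41·601
1 = 41·40921 − 1498·1120
1 = −1498·123883 + 4535·40921
1 = 4535·1527517 − 55918·123883
So 123883·(-55918) ≡ 1 (mod 1527517), giving 123883⁻¹ ≡ 1471599.
x ≡ 123883⁻¹·666065 ≡ 1471599·666065 ≡ 424341 (mod 1527517).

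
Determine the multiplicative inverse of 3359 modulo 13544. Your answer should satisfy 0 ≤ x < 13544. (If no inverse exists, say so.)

Apply the Euclidean algorithm to 13544 and 3359:
13544 = 4·3359 + 108
3359 = 31·108 + 11
108 = 9·11 + 9
11 = 1·9 + 2
9 = 4·2 + 1
2 = 2·1 + 0
Since gcd(3359, 13544) = 1, back-substitute to write 1 as a combination:
1 = 9 − 4·2
1 = −4·11 + 5·9
1 = 5·108 − 49·11
1 = −49·3359 + 1524·108
1 = 1524·13544 − 6145·3359
Hence 3359⁻¹ ≡ -6145 ≡ 7399 (mod 13544).

7399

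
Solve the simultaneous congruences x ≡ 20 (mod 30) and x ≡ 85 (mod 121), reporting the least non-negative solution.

Write x = 20 + 30·k. Then 30·k ≡ 85 − 20 ≡ 65 (mod 121).
Need 30⁻¹ mod 121. Extended Euclid on (121, 30):
121 = 4×30 + 1
30 = 30×1 + 0
Back-substitute:
1 = 121 − 4·30
30⁻¹ ≡ 117 (mod 121), so k ≡ 117·65 ≡ 103 (mod 121).
x = 20 + 30·103 = 3110.

3110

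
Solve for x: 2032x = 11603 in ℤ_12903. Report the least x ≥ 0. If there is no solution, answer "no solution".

10337

First find gcd(2032, 12903):
12903 = 6·2032 + 711
2032 = 2·711 + 610
711 = 1·610 + 101
610 = 6·101 + 4
101 = 25·4 + 1
4 = 4·1 + 0
gcd = 1, so a unique solution mod 12903 exists.
Back-substitute for the Bézout coefficients:
1 = 101 − 25·4
1 = −25·610 + 151·101
1 = 151·711 − 176·610
1 = −176·2032 + 503·711
1 = 503·12903 − 3194·2032
So 2032·(-3194) ≡ 1 (mod 12903), giving 2032⁻¹ ≡ 9709.
x ≡ 2032⁻¹·11603 ≡ 9709·11603 ≡ 10337 (mod 12903).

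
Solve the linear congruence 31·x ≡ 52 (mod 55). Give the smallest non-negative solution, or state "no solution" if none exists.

7

First find gcd(31, 55):
55 = 1*31 + 24
31 = 1*24 + 7
24 = 3*7 + 3
7 = 2*3 + 1
3 = 3*1 + 0
gcd = 1, so a unique solution mod 55 exists.
Back-substitute for the Bézout coefficients:
1 = 7 − 2·3
1 = −2·24 + 7·7
1 = 7·31 − 9·24
1 = −9·55 + 16·31
So 31·(16) ≡ 1 (mod 55), giving 31⁻¹ ≡ 16.
x ≡ 31⁻¹·52 ≡ 16·52 ≡ 7 (mod 55).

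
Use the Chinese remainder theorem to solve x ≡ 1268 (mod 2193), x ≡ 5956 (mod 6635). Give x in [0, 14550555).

11922416

Write x = 1268 + 2193·k. Then 2193·k ≡ 5956 − 1268 ≡ 4688 (mod 6635).
Need 2193⁻¹ mod 6635. Extended Euclid on (6635, 2193):
6635 = 3×2193 + 56
2193 = 39×56 + 9
56 = 6×9 + 2
9 = 4×2 + 1
2 = 2×1 + 0
Back-substitute:
1 = 9 − 4·2
1 = −4·56 + 25·9
1 = 25·2193 − 979·56
1 = −979·6635 + 2962·2193
2193⁻¹ ≡ 2962 (mod 6635), so k ≡ 2962·4688 ≡ 5436 (mod 6635).
x = 1268 + 2193·5436 = 11922416.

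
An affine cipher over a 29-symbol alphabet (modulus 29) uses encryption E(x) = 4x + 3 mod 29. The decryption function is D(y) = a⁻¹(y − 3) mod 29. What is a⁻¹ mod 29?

Apply the Euclidean algorithm to 29 and 4:
29 = 7×4 + 1
4 = 4×1 + 0
The gcd is 1. Working backward:
1 = 29 − 7·4
Hence 4⁻¹ ≡ -7 ≡ 22 (mod 29).

22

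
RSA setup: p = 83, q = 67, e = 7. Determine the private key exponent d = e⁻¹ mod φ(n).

4639

φ(n) = (p−1)(q−1) = 82·66 = 5412.
Need d with 7·d ≡ 1 (mod 5412). Apply the extended Euclidean algorithm:
5412 = 773×7 + 1
7 = 7×1 + 0
Back-substitute:
1 = 5412 − 773·7
So 7·(-773) ≡ 1 (mod 5412), hence d ≡ -773 ≡ 4639 (mod 5412).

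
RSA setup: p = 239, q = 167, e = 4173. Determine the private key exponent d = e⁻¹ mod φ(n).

φ(n) = (p−1)(q−1) = 238·166 = 39508.
Need d with 4173·d ≡ 1 (mod 39508). Apply the extended Euclidean algorithm:
39508 = 9×4173 + 1951
4173 = 2×1951 + 271
1951 = 7×271 + 54
271 = 5×54 + 1
54 = 54×1 + 0
Back-substitute:
1 = 271 − 5·54
1 = −5·1951 + 36·271
1 = 36·4173 − 77·1951
1 = −77·39508 + 729·4173
So 4173·729 ≡ 1 (mod 39508), hence d = 729.

729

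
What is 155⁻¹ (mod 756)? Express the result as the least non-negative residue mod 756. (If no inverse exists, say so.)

239

gcd(756, 155) by repeated division:
756 = 4*155 + 136
155 = 1*136 + 19
136 = 7*19 + 3
19 = 6*3 + 1
3 = 3*1 + 0
The gcd is 1. Working backward:
1 = 19 − 6·3
1 = −6·136 + 43·19
1 = 43·155 − 49·136
1 = −49·756 + 239·155
So 155·239 ≡ 1 (mod 756).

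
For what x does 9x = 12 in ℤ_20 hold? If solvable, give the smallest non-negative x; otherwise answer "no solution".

8

First find gcd(9, 20):
20 = 2·9 + 2
9 = 4·2 + 1
2 = 2·1 + 0
gcd = 1, so a unique solution mod 20 exists.
Back-substitute for the Bézout coefficients:
1 = 9 − 4·2
1 = −4·20 + 9·9
So 9·(9) ≡ 1 (mod 20), giving 9⁻¹ ≡ 9.
x ≡ 9⁻¹·12 ≡ 9·12 ≡ 8 (mod 20).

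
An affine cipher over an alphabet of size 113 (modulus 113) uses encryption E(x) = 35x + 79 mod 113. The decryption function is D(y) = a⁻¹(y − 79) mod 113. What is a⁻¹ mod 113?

Extended Euclidean algorithm:
113 = 3×35 + 8
35 = 4×8 + 3
8 = 2×3 + 2
3 = 1×2 + 1
2 = 2×1 + 0
The gcd is 1. Working backward:
1 = 3 − 2
1 = −8 + 3·3
1 = 3·35 − 13·8
1 = −13·113 + 42·35
So 35·42 ≡ 1 (mod 113).

42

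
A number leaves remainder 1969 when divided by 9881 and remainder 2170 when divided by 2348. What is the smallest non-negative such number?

17086218

Write x = 1969 + 9881·k. Then 9881·k ≡ 2170 − 1969 ≡ 201 (mod 2348).
Need 9881⁻¹ mod 2348. Extended Euclid on (2348, 489):
2348 = 4×489 + 392
489 = 1×392 + 97
392 = 4×97 + 4
97 = 24×4 + 1
4 = 4×1 + 0
Back-substitute:
1 = 97 − 24·4
1 = −24·392 + 97·97
1 = 97·489 − 121·392
1 = −121·2348 + 581·489
9881⁻¹ ≡ 581 (mod 2348), so k ≡ 581·201 ≡ 1729 (mod 2348).
x = 1969 + 9881·1729 = 17086218.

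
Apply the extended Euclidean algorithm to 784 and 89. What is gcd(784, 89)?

Repeated division:
784 = 8×89 + 72
89 = 1×72 + 17
72 = 4×17 + 4
17 = 4×4 + 1
4 = 4×1 + 0
gcd(784, 89) = 1.
Working backward:
1 = 17 − 4·4
1 = −4·72 + 17·17
1 = 17·89 − 21·72
1 = −21·784 + 185·89
So 1 = (-21)·784 + (185)·89.

1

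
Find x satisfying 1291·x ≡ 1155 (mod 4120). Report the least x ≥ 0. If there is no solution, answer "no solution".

2905

First find gcd(1291, 4120):
4120 = 3·1291 + 247
1291 = 5·247 + 56
247 = 4·56 + 23
56 = 2·23 + 10
23 = 2·10 + 3
10 = 3·3 + 1
3 = 3·1 + 0
gcd = 1, so a unique solution mod 4120 exists.
Back-substitute for the Bézout coefficients:
1 = 10 − 3·3
1 = −3·23 + 7·10
1 = 7·56 − 17·23
1 = −17·247 + 75·56
1 = 75·1291 − 392·247
1 = −392·4120 + 1251·1291
So 1291·(1251) ≡ 1 (mod 4120), giving 1291⁻¹ ≡ 1251.
x ≡ 1291⁻¹·1155 ≡ 1251·1155 ≡ 2905 (mod 4120).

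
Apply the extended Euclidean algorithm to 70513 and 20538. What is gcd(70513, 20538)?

1

Repeated division:
70513 = 3·20538 + 8899
20538 = 2·8899 + 2740
8899 = 3·2740 + 679
2740 = 4·679 + 24
679 = 28·24 + 7
24 = 3·7 + 3
7 = 2·3 + 1
3 = 3·1 + 0
gcd(70513, 20538) = 1.
Express as a combination:
1 = 7 − 2·3
1 = −2·24 + 7·7
1 = 7·679 − 198·24
1 = −198·2740 + 799·679
1 = 799·8899 − 2595·2740
1 = −2595·20538 + 5989·8899
1 = 5989·70513 − 20562·20538
So 1 = (5989)·70513 + (-20562)·20538.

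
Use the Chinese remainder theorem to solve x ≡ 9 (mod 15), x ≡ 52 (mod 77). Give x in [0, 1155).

129

Write x = 9 + 15·k. Then 15·k ≡ 52 − 9 ≡ 43 (mod 77).
Need 15⁻¹ mod 77. Extended Euclid on (77, 15):
77 = 5·15 + 2
15 = 7·2 + 1
2 = 2·1 + 0
Back-substitute:
1 = 15 − 7·2
1 = −7·77 + 36·15
15⁻¹ ≡ 36 (mod 77), so k ≡ 36·43 ≡ 8 (mod 77).
x = 9 + 15·8 = 129.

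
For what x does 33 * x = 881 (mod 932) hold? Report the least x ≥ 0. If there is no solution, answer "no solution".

761

First find gcd(33, 932):
932 = 28·33 + 8
33 = 4·8 + 1
8 = 8·1 + 0
gcd = 1, so a unique solution mod 932 exists.
Back-substitute for the Bézout coefficients:
1 = 33 − 4·8
1 = −4·932 + 113·33
So 33·(113) ≡ 1 (mod 932), giving 33⁻¹ ≡ 113.
x ≡ 33⁻¹·881 ≡ 113·881 ≡ 761 (mod 932).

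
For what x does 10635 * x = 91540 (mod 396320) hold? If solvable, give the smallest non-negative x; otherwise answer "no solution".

First find gcd(10635, 396320):
396320 = 37×10635 + 2825
10635 = 3×2825 + 2160
2825 = 1×2160 + 665
2160 = 3×665 + 165
665 = 4×165 + 5
165 = 33×5 + 0
gcd = 5 and 5 | 91540, so solutions exist. Divide through by 5: 2127x ≡ 18308 (mod 79264).
Now find 2127⁻¹ mod 79264:
79264 = 37×2127 + 565
2127 = 3×565 + 432
565 = 1×432 + 133
432 = 3×133 + 33
133 = 4×33 + 1
33 = 33×1 + 0
Back-substitute:
1 = 133 − 4·33
1 = −4·432 + 13·133
1 = 13·565 − 17·432
1 = −17·2127 + 64·565
1 = 64·79264 − 2385·2127
So 2127·(-2385) ≡ 1 (mod 79264), i.e. 2127⁻¹ ≡ 76879.
Then x ≡ 76879·18308 ≡ 9884 (mod 79264); the smallest non-negative solution is x = 9884.

9884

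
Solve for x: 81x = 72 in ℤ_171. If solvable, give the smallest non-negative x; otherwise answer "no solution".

First find gcd(81, 171):
171 = 2*81 + 9
81 = 9*9 + 0
gcd = 9 and 9 | 72, so solutions exist. Divide through by 9: 9x ≡ 8 (mod 19).
Now find 9⁻¹ mod 19:
19 = 2·9 + 1
9 = 9·1 + 0
Back-substitute:
1 = 19 − 2·9
So 9·(-2) ≡ 1 (mod 19), i.e. 9⁻¹ ≡ 17.
Then x ≡ 17·8 ≡ 3 (mod 19); the smallest non-negative solution is x = 3.

3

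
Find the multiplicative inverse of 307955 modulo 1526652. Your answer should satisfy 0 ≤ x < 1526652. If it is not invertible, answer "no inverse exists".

Extended Euclidean algorithm:
1526652 = 4×307955 + 294832
307955 = 1×294832 + 13123
294832 = 22×13123 + 6126
13123 = 2×6126 + 871
6126 = 7×871 + 29
871 = 30×29 + 1
29 = 29×1 + 0
The gcd is 1. Working backward:
1 = 871 − 30·29
1 = −30·6126 + 211·871
1 = 211·13123 − 452·6126
1 = −452·294832 + 10155·13123
1 = 10155·307955 − 10607·294832
1 = −10607·1526652 + 52583·307955
So 307955·52583 ≡ 1 (mod 1526652).

52583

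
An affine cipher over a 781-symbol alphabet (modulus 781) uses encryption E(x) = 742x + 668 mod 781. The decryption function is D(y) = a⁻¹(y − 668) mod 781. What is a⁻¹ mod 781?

20

gcd(781, 742) by repeated division:
781 = 1*742 + 39
742 = 19*39 + 1
39 = 39*1 + 0
The gcd is 1. Working backward:
1 = 742 − 19·39
1 = −19·781 + 20·742
So 742·20 ≡ 1 (mod 781).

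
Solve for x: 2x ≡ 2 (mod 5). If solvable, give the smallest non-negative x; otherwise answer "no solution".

1

First find gcd(2, 5):
5 = 2*2 + 1
2 = 2*1 + 0
gcd = 1, so a unique solution mod 5 exists.
Back-substitute for the Bézout coefficients:
1 = 5 − 2·2
So 2·(-2) ≡ 1 (mod 5), giving 2⁻¹ ≡ 3.
x ≡ 2⁻¹·2 ≡ 3·2 ≡ 1 (mod 5).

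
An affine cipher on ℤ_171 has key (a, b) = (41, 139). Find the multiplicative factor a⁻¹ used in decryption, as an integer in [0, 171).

146

Run Euclid on (171, 41):
171 = 4·41 + 7
41 = 5·7 + 6
7 = 1·6 + 1
6 = 6·1 + 0
The gcd is 1. Working backward:
1 = 7 − 6
1 = −41 + 6·7
1 = 6·171 − 25·41
Thus 41·(-25) ≡ 1 (mod 171); reducing, -25 mod 171 = 146.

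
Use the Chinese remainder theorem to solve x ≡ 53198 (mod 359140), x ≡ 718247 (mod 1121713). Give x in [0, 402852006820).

Write x = 53198 + 359140·k. Then 359140·k ≡ 718247 − 53198 ≡ 665049 (mod 1121713).
Need 359140⁻¹ mod 1121713. Extended Euclid on (1121713, 359140):
1121713 = 3*359140 + 44293
359140 = 8*44293 + 4796
44293 = 9*4796 + 1129
4796 = 4*1129 + 280
1129 = 4*280 + 9
280 = 31*9 + 1
9 = 9*1 + 0
Back-substitute:
1 = 280 − 31·9
1 = −31·1129 + 125·280
1 = 125·4796 − 531·1129
1 = −531·44293 + 4904·4796
1 = 4904·359140 − 39763·44293
1 = −39763·1121713 + 124193·359140
359140⁻¹ ≡ 124193 (mod 1121713), so k ≡ 124193·665049 ≡ 458841 (mod 1121713).
x = 53198 + 359140·458841 = 164788209938.

164788209938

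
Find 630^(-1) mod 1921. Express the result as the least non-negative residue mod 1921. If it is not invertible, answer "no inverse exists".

1735

Apply the Euclidean algorithm to 1921 and 630:
1921 = 3·630 + 31
630 = 20·31 + 10
31 = 3·10 + 1
10 = 10·1 + 0
Since gcd(630, 1921) = 1, back-substitute to write 1 as a combination:
1 = 31 − 3·10
1 = −3·630 + 61·31
1 = 61·1921 − 186·630
Hence 630⁻¹ ≡ -186 ≡ 1735 (mod 1921).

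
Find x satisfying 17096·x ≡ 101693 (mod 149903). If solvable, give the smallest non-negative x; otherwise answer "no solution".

90188

First find gcd(17096, 149903):
149903 = 8·17096 + 13135
17096 = 1·13135 + 3961
13135 = 3·3961 + 1252
3961 = 3·1252 + 205
1252 = 6·205 + 22
205 = 9·22 + 7
22 = 3·7 + 1
7 = 7·1 + 0
gcd = 1, so a unique solution mod 149903 exists.
Back-substitute for the Bézout coefficients:
1 = 22 − 3·7
1 = −3·205 + 28·22
1 = 28·1252 − 171·205
1 = −171·3961 + 541·1252
1 = 541·13135 − 1794·3961
1 = −1794·17096 + 2335·13135
1 = 2335·149903 − 20474·17096
So 17096·(-20474) ≡ 1 (mod 149903), giving 17096⁻¹ ≡ 129429.
x ≡ 17096⁻¹·101693 ≡ 129429·101693 ≡ 90188 (mod 149903).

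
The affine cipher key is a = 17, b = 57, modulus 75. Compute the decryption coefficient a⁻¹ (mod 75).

53

Apply the Euclidean algorithm to 75 and 17:
75 = 4*17 + 7
17 = 2*7 + 3
7 = 2*3 + 1
3 = 3*1 + 0
gcd = 1, so the inverse exists. Back-substitute:
1 = 7 − 2·3
1 = −2·17 + 5·7
1 = 5·75 − 22·17
Hence 17⁻¹ ≡ -22 ≡ 53 (mod 75).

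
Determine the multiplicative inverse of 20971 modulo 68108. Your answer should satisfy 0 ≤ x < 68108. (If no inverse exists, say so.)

1783

Run Euclid on (68108, 20971):
68108 = 3·20971 + 5195
20971 = 4·5195 + 191
5195 = 27·191 + 38
191 = 5·38 + 1
38 = 38·1 + 0
Since gcd(20971, 68108) = 1, back-substitute to write 1 as a combination:
1 = 191 − 5·38
1 = −5·5195 + 136·191
1 = 136·20971 − 549·5195
1 = −549·68108 + 1783·20971
So 20971·1783 ≡ 1 (mod 68108).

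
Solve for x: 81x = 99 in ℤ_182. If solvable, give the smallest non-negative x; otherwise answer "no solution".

First find gcd(81, 182):
182 = 2×81 + 20
81 = 4×20 + 1
20 = 20×1 + 0
gcd = 1, so a unique solution mod 182 exists.
Back-substitute for the Bézout coefficients:
1 = 81 − 4·20
1 = −4·182 + 9·81
So 81·(9) ≡ 1 (mod 182), giving 81⁻¹ ≡ 9.
x ≡ 81⁻¹·99 ≡ 9·99 ≡ 163 (mod 182).

163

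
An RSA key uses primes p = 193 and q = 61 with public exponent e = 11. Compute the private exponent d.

7331

φ(n) = (p−1)(q−1) = 192·60 = 11520.
Need d with 11·d ≡ 1 (mod 11520). Apply the extended Euclidean algorithm:
11520 = 1047*11 + 3
11 = 3*3 + 2
3 = 1*2 + 1
2 = 2*1 + 0
Back-substitute:
1 = 3 − 2
1 = −11 + 4·3
1 = 4·11520 − 4189·11
So 11·(-4189) ≡ 1 (mod 11520), hence d ≡ -4189 ≡ 7331 (mod 11520).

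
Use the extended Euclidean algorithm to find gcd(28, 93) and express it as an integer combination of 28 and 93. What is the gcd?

Apply Euclid's algorithm to 93 and 28:
93 = 3·28 + 9
28 = 3·9 + 1
9 = 9·1 + 0
gcd(28, 93) = 1.
Back-substituting:
1 = 28 − 3·9
1 = −3·93 + 10·28
So 1 = (-3)·93 + (10)·28.

1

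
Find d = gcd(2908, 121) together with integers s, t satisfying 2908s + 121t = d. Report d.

1

Euclidean algorithm:
2908 = 24·121 + 4
121 = 30·4 + 1
4 = 4·1 + 0
gcd(2908, 121) = 1.
Back-substituting:
1 = 121 − 30·4
1 = −30·2908 + 721·121
So 1 = (-30)·2908 + (721)·121.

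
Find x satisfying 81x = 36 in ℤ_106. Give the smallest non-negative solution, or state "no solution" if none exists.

24

First find gcd(81, 106):
106 = 1*81 + 25
81 = 3*25 + 6
25 = 4*6 + 1
6 = 6*1 + 0
gcd = 1, so a unique solution mod 106 exists.
Back-substitute for the Bézout coefficients:
1 = 25 − 4·6
1 = −4·81 + 13·25
1 = 13·106 − 17·81
So 81·(-17) ≡ 1 (mod 106), giving 81⁻¹ ≡ 89.
x ≡ 81⁻¹·36 ≡ 89·36 ≡ 24 (mod 106).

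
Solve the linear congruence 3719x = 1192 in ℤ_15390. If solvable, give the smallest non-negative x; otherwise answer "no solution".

6518

First find gcd(3719, 15390):
15390 = 4·3719 + 514
3719 = 7·514 + 121
514 = 4·121 + 30
121 = 4·30 + 1
30 = 30·1 + 0
gcd = 1, so a unique solution mod 15390 exists.
Back-substitute for the Bézout coefficients:
1 = 121 − 4·30
1 = −4·514 + 17·121
1 = 17·3719 − 123·514
1 = −123·15390 + 509·3719
So 3719·(509) ≡ 1 (mod 15390), giving 3719⁻¹ ≡ 509.
x ≡ 3719⁻¹·1192 ≡ 509·1192 ≡ 6518 (mod 15390).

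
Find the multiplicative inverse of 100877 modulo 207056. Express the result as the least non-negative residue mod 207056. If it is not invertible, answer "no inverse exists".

gcd(207056, 100877) by repeated division:
207056 = 2×100877 + 5302
100877 = 19×5302 + 139
5302 = 38×139 + 20
139 = 6×20 + 19
20 = 1×19 + 1
19 = 19×1 + 0
gcd = 1, so the inverse exists. Back-substitute:
1 = 20 − 19
1 = −139 + 7·20
1 = 7·5302 − 267·139
1 = −267·100877 + 5080·5302
1 = 5080·207056 − 10427·100877
Hence 100877⁻¹ ≡ -10427 ≡ 196629 (mod 207056).

196629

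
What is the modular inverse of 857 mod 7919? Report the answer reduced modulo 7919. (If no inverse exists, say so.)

gcd(7919, 857) by repeated division:
7919 = 9×857 + 206
857 = 4×206 + 33
206 = 6×33 + 8
33 = 4×8 + 1
8 = 8×1 + 0
Since gcd(857, 7919) = 1, back-substitute to write 1 as a combination:
1 = 33 − 4·8
1 = −4·206 + 25·33
1 = 25·857 − 104·206
1 = −104·7919 + 961·857
So 857·961 ≡ 1 (mod 7919).

961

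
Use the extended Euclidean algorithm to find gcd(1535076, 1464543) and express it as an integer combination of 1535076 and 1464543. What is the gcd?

9

Apply Euclid's algorithm to 1535076 and 1464543:
1535076 = 1*1464543 + 70533
1464543 = 20*70533 + 53883
70533 = 1*53883 + 16650
53883 = 3*16650 + 3933
16650 = 4*3933 + 918
3933 = 4*918 + 261
918 = 3*261 + 135
261 = 1*135 + 126
135 = 1*126 + 9
126 = 14*9 + 0
gcd(1535076, 1464543) = 9.
Back-substituting:
9 = 135 − 126
9 = −261 + 2·135
9 = 2·918 − 7·261
9 = −7·3933 + 30·918
9 = 30·16650 − 127·3933
9 = −127·53883 + 411·16650
9 = 411·70533 − 538·53883
9 = −538·1464543 + 11171·70533
9 = 11171·1535076 − 11709·1464543
So 9 = (11171)·1535076 + (-11709)·1464543.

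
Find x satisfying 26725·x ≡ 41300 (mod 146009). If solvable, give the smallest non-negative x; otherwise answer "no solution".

First find gcd(26725, 146009):
146009 = 5×26725 + 12384
26725 = 2×12384 + 1957
12384 = 6×1957 + 642
1957 = 3×642 + 31
642 = 20×31 + 22
31 = 1×22 + 9
22 = 2×9 + 4
9 = 2×4 + 1
4 = 4×1 + 0
gcd = 1, so a unique solution mod 146009 exists.
Back-substitute for the Bézout coefficients:
1 = 9 − 2·4
1 = −2·22 + 5·9
1 = 5·31 − 7·22
1 = −7·642 + 145·31
1 = 145·1957 − 442·642
1 = −442·12384 + 2797·1957
1 = 2797·26725 − 6036·12384
1 = −6036·146009 + 32977·26725
So 26725·(32977) ≡ 1 (mod 146009), giving 26725⁻¹ ≡ 32977.
x ≡ 26725⁻¹·41300 ≡ 32977·41300 ≡ 124157 (mod 146009).

124157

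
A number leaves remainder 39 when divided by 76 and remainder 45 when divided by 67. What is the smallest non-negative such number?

1787

Write x = 39 + 76·k. Then 76·k ≡ 45 − 39 ≡ 6 (mod 67).
Need 76⁻¹ mod 67. Extended Euclid on (67, 9):
67 = 7×9 + 4
9 = 2×4 + 1
4 = 4×1 + 0
Back-substitute:
1 = 9 − 2·4
1 = −2·67 + 15·9
76⁻¹ ≡ 15 (mod 67), so k ≡ 15·6 ≡ 23 (mod 67).
x = 39 + 76·23 = 1787.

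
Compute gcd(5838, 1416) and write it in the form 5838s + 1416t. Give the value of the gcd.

Apply Euclid's algorithm to 5838 and 1416:
5838 = 4×1416 + 174
1416 = 8×174 + 24
174 = 7×24 + 6
24 = 4×6 + 0
gcd(5838, 1416) = 6.
Working backward:
6 = 174 − 7·24
6 = −7·1416 + 57·174
6 = 57·5838 − 235·1416
So 6 = (57)·5838 + (-235)·1416.

6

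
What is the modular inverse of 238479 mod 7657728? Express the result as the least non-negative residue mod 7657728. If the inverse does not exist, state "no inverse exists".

Euclidean algorithm on 7657728, 238479:
7657728 = 32×238479 + 26400
238479 = 9×26400 + 879
26400 = 30×879 + 30
879 = 29×30 + 9
30 = 3×9 + 3
9 = 3×3 + 0
The gcd is 3, not 1, hence no inverse exists.

no inverse exists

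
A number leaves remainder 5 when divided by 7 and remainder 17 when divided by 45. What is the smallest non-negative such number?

Write x = 5 + 7·k. Then 7·k ≡ 17 − 5 ≡ 12 (mod 45).
Need 7⁻¹ mod 45. Extended Euclid on (45, 7):
45 = 6×7 + 3
7 = 2×3 + 1
3 = 3×1 + 0
Back-substitute:
1 = 7 − 2·3
1 = −2·45 + 13·7
7⁻¹ ≡ 13 (mod 45), so k ≡ 13·12 ≡ 21 (mod 45).
x = 5 + 7·21 = 152.

152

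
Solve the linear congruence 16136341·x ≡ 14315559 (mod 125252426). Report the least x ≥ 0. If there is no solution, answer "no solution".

no solution

gcd(16136341, 125252426):
125252426 = 7*16136341 + 12298039
16136341 = 1*12298039 + 3838302
12298039 = 3*3838302 + 783133
3838302 = 4*783133 + 705770
783133 = 1*705770 + 77363
705770 = 9*77363 + 9503
77363 = 8*9503 + 1339
9503 = 7*1339 + 130
1339 = 10*130 + 39
130 = 3*39 + 13
39 = 3*13 + 0
gcd = 13, but 13 ∤ 14315559, so the congruence has no solution.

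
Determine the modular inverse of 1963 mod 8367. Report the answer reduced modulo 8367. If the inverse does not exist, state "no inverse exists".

Run Euclid on (8367, 1963):
8367 = 4×1963 + 515
1963 = 3×515 + 418
515 = 1×418 + 97
418 = 4×97 + 30
97 = 3×30 + 7
30 = 4×7 + 2
7 = 3×2 + 1
2 = 2×1 + 0
gcd = 1, so the inverse exists. Back-substitute:
1 = 7 − 3·2
1 = −3·30 + 13·7
1 = 13·97 − 42·30
1 = −42·418 + 181·97
1 = 181·515 − 223·418
1 = −223·1963 + 850·515
1 = 850·8367 − 3623·1963
Thus 1963·(-3623) ≡ 1 (mod 8367); reducing, -3623 mod 8367 = 4744.

4744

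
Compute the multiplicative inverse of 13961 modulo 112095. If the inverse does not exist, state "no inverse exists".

50126

Run Euclid on (112095, 13961):
112095 = 8×13961 + 407
13961 = 34×407 + 123
407 = 3×123 + 38
123 = 3×38 + 9
38 = 4×9 + 2
9 = 4×2 + 1
2 = 2×1 + 0
The gcd is 1. Working backward:
1 = 9 − 4·2
1 = −4·38 + 17·9
1 = 17·123 − 55·38
1 = −55·407 + 182·123
1 = 182·13961 − 6243·407
1 = −6243·112095 + 50126·13961
So 13961·50126 ≡ 1 (mod 112095).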